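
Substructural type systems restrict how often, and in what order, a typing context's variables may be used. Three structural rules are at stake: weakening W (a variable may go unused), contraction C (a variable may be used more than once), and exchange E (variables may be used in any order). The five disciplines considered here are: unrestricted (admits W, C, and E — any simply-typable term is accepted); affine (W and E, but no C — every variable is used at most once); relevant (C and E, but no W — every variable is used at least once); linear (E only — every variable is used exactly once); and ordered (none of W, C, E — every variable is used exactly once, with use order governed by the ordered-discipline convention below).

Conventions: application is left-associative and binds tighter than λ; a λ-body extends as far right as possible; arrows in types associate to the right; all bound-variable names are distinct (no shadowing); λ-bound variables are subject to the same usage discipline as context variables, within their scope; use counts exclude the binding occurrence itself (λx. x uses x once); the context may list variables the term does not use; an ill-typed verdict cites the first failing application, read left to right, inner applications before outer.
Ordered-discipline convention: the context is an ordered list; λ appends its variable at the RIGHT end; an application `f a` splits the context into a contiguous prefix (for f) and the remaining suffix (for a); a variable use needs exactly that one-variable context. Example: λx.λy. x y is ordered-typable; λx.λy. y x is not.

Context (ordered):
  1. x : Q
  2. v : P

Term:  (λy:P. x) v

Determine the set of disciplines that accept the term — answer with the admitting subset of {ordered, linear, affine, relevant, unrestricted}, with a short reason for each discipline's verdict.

accepted by: affine, unrestricted
usage: x=1, v=1, y (λ-bound)=0
uses in reading order: x, v
typing: well-typed at Q
ordered: ✗ — y left unused
linear: ✗ — y left unused
affine: ✓ — x, v, y: no repeats, contraction unneeded
relevant: ✗ — y left unused
unrestricted: ✓ — type-checks (Q) and nothing is barred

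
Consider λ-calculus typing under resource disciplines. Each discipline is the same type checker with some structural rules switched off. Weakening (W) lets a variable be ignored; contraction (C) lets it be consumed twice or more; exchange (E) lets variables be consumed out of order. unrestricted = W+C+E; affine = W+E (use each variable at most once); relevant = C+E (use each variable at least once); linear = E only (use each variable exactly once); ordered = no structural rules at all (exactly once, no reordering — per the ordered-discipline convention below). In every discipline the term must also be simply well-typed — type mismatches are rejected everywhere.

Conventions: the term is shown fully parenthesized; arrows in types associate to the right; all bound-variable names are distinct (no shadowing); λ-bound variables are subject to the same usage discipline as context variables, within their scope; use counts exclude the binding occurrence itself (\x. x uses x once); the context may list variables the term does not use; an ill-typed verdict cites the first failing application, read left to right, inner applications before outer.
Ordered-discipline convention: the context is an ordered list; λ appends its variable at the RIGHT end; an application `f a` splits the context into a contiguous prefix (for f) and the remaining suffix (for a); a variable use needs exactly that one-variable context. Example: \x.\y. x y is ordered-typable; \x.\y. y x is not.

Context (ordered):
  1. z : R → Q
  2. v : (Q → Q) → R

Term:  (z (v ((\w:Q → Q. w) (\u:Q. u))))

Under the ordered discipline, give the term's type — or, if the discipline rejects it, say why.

term : Q
counts: z: 1, v: 1, w [bound]: 1, u [bound]: 1
left-to-right use order: z, v, w, u
typing: well-typed at Q
summary: ordered ✓ · linear ✓ · affine ✓ · relevant ✓ · unrestricted ✓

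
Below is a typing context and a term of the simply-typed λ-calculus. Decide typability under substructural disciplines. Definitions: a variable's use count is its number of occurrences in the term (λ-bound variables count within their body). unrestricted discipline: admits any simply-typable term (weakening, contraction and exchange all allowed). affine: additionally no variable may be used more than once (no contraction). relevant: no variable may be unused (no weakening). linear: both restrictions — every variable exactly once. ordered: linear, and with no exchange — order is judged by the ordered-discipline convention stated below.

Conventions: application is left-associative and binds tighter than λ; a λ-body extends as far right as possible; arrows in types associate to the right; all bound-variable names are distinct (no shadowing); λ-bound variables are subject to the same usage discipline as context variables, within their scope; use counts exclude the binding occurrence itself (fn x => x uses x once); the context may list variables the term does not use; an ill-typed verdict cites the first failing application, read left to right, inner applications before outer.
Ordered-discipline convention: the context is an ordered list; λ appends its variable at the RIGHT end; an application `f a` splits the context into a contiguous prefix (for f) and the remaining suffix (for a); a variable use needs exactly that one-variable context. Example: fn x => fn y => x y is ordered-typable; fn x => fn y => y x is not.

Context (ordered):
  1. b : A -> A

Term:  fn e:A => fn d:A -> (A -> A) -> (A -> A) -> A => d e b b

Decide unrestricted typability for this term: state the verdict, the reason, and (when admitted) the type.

yes — well-typed at A -> (A -> (A -> A) -> (A -> A) -> A) -> A; no restrictions here; term : A -> (A -> (A -> A) -> (A -> A) -> A) -> A
variable uses: b ×2, e [bound] ×1, d [bound] ×1
use order (left to right): d, e, b, b
typing: well-typed at A -> (A -> (A -> A) -> (A -> A) -> A) -> A
per-discipline verdicts: ordered ✗; linear ✗; affine ✗; relevant ✓; unrestricted ✓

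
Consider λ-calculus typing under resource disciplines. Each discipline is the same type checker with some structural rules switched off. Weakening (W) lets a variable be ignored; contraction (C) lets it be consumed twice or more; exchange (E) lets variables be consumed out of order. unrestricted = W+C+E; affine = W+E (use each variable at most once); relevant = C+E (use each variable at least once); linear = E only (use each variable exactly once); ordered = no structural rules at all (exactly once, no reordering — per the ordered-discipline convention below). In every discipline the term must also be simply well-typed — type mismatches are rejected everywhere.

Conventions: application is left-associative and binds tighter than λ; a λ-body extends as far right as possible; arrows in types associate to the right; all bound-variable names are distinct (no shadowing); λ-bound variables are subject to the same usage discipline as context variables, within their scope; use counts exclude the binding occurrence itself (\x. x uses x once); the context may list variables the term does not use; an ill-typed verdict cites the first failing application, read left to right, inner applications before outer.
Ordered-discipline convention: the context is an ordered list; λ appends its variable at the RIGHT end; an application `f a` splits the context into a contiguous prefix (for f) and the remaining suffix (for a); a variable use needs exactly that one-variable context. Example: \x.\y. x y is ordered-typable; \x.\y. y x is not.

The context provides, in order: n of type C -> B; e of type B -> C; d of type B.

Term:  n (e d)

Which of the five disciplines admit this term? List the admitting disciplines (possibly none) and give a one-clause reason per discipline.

admitted in: ordered, linear, affine, relevant, unrestricted
usage: n: 1; e: 1; d: 1
use order (left to right): n, e, d
typing: the term checks, with type B
ordered: ✓, n, e, d once each; derivable with no W/C/E
linear: ✓, single use per variable (n, e, d)
affine: ✓, at most one use each (n, e, d)
relevant: ✓, none of n, e, d goes unused
unrestricted: ✓, well-typed at B; no restrictions here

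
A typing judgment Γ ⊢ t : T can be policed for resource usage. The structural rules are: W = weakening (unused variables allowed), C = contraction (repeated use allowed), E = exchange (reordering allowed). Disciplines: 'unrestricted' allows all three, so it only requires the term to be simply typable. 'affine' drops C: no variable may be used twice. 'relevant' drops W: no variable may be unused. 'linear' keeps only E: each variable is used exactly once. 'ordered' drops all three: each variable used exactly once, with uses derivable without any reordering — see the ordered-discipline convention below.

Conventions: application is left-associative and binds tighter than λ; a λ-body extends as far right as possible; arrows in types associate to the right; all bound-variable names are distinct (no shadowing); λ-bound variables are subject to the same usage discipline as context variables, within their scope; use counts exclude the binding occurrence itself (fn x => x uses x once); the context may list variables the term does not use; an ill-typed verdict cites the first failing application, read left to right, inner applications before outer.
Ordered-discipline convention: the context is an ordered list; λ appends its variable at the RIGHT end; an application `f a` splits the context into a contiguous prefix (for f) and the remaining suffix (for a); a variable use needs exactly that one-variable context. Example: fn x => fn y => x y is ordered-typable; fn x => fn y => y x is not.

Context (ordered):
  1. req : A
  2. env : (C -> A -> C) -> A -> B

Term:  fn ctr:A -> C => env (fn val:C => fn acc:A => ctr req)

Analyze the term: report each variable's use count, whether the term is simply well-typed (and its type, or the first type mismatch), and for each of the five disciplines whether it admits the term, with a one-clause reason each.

use counts: req=1, env=1, ctr (λ-bound)=1, val (λ-bound)=0, acc (λ-bound)=0
left-to-right use order: env, ctr, req
typing: ✓ — (A -> C) -> A -> B
ordered: ✗, unused: val, acc — weakening required
linear: ✗, unused: val, acc — weakening required
affine: ✓, at most one use each (req, env, ctr, val, acc)
relevant: ✗, unused: val, acc — weakening required
unrestricted: ✓, well-typed at (A -> C) -> A -> B; no restrictions here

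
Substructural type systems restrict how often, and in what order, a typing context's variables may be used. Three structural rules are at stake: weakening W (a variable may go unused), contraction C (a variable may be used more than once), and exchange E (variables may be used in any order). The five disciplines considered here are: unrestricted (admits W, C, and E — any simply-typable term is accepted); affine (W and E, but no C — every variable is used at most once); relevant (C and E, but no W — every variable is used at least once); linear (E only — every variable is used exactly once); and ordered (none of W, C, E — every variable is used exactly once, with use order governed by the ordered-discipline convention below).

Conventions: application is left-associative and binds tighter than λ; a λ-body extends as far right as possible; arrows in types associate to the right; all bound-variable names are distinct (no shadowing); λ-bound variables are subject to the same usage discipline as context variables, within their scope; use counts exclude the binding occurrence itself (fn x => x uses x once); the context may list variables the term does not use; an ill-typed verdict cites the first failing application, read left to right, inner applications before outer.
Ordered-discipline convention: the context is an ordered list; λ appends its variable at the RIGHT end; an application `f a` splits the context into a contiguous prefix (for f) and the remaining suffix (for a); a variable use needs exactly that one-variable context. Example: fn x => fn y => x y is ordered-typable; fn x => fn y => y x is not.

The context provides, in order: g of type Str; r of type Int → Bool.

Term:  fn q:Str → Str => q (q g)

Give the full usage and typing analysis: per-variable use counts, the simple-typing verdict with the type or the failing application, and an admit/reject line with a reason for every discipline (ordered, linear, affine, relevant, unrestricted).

counts: g: 1×; r: 0×; q [bound]: 2×
order of uses: q, q, g
typing: well-typed — term : (Str → Str) → Str
ordered: ✗, uses contraction: q ×2; needs weakening: r unused
linear: ✗, uses contraction: q ×2; needs weakening: r unused
affine: ✗, uses contraction: q ×2
relevant: ✗, needs weakening: r unused
unrestricted: ✓, well-typed at (Str → Str) → Str; no restrictions here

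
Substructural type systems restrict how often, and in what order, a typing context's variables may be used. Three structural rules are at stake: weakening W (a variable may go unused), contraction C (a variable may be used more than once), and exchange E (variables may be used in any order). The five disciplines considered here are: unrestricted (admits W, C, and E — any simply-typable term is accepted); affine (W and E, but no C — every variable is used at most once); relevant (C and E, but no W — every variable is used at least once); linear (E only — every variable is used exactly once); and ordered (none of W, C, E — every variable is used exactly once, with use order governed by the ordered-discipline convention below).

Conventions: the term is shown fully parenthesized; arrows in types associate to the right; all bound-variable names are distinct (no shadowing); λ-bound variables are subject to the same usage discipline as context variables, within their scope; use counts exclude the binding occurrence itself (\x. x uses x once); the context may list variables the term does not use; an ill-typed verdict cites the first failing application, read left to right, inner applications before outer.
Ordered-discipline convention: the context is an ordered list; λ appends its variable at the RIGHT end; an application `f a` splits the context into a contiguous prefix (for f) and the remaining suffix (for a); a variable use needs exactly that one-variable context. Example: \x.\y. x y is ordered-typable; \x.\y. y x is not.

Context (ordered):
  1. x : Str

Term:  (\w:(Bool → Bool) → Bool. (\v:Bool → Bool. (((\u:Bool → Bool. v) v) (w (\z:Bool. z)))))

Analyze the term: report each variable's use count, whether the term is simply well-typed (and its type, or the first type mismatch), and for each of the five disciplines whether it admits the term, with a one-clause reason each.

use counts: x ×0, w (λ-bound) ×1, v (λ-bound) ×2, u (λ-bound) ×0, z (λ-bound) ×1
uses in reading order: v, v, w, z
typing: well-typed at ((Bool → Bool) → Bool) → (Bool → Bool) → Bool
ordered: ✗, repeated use of v ×2; needs weakening: x, u unused
linear: ✗, repeated use of v ×2; needs weakening: x, u unused
affine: ✗, repeated use of v ×2
relevant: ✗, needs weakening: x, u unused
unrestricted: ✓, well-typed at ((Bool → Bool) → Bool) → (Bool → Bool) → Bool; no restrictions here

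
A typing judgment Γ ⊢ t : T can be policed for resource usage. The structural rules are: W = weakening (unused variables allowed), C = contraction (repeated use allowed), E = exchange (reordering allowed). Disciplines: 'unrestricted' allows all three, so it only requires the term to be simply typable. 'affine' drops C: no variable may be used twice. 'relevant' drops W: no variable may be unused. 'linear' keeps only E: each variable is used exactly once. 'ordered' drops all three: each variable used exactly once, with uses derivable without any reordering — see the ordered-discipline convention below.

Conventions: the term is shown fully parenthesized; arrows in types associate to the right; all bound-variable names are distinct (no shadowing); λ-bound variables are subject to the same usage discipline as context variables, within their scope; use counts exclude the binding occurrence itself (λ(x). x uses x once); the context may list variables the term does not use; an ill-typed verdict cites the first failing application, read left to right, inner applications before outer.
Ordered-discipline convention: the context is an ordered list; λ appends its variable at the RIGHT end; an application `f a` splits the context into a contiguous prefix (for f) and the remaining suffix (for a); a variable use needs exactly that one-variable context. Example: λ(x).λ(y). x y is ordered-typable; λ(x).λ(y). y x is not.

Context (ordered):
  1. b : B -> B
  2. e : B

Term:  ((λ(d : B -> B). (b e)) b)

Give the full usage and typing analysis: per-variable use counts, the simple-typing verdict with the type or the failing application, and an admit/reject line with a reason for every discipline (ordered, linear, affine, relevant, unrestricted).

counts: b=2; e=1; d (bound)=0
order of uses: b, e, b
typing: the term checks, with type B
ordered ✗ (repeated use of b ×2; d never used (weakening))
linear ✗ (repeated use of b ×2; d never used (weakening))
affine ✗ (repeated use of b ×2)
relevant ✗ (d never used (weakening))
unrestricted ✓ (type-checks (B) and nothing is barred)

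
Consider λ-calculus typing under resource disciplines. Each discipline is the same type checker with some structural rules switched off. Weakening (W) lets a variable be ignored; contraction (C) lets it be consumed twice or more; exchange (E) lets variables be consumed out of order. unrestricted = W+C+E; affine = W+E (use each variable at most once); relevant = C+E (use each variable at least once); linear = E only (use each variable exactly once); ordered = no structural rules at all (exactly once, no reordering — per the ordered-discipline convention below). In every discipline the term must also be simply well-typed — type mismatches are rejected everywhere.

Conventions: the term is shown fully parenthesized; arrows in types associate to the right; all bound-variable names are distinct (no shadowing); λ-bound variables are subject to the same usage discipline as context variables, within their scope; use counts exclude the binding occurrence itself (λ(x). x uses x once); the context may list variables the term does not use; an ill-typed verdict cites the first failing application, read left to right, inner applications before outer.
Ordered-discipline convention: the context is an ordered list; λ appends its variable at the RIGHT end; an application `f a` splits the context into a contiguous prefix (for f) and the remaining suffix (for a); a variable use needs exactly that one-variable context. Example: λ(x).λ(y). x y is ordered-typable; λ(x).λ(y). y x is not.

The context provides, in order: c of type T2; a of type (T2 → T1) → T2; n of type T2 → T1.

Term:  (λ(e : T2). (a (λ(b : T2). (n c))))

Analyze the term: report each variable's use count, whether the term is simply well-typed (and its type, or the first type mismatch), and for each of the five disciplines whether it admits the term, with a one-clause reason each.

use counts: c: 1, a: 1, n: 1, e (λ-bound): 0, b (λ-bound): 0
order of uses: a, n, c
typing: well-typed at T2 → T2
ordered: ✗ — e, b left unused
linear: ✗ — e, b left unused
affine: ✓ — c, a, n, e, b: no repeats, contraction unneeded
relevant: ✗ — e, b left unused
unrestricted: ✓ — type-checks (T2 → T2) and nothing is barred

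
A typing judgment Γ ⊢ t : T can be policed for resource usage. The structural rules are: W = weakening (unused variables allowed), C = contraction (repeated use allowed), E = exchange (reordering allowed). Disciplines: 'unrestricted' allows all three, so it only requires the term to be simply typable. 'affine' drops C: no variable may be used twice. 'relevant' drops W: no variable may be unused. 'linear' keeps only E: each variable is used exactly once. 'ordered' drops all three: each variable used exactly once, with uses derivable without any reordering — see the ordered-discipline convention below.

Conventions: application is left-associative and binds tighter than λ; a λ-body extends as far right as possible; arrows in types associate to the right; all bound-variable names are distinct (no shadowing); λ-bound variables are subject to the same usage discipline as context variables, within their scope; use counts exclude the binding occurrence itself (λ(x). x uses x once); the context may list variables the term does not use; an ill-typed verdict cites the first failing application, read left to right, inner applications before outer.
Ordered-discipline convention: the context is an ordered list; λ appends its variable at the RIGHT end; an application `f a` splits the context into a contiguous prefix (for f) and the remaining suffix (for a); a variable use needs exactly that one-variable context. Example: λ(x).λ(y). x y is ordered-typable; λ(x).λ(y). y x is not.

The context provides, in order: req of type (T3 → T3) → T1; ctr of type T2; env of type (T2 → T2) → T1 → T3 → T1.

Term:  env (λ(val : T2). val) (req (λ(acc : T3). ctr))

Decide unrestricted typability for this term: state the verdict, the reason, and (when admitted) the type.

no — not simply typable
use counts: req=1, ctr=1, env=1, val (λ-bound)=1, acc (λ-bound)=0
uses in reading order: env, val, req, ctr
typing: ill-typed: an argument T3 → T2 mismatches the expected T3 → T3
all disciplines: ordered ✗; linear ✗; affine ✗; relevant ✗; unrestricted ✗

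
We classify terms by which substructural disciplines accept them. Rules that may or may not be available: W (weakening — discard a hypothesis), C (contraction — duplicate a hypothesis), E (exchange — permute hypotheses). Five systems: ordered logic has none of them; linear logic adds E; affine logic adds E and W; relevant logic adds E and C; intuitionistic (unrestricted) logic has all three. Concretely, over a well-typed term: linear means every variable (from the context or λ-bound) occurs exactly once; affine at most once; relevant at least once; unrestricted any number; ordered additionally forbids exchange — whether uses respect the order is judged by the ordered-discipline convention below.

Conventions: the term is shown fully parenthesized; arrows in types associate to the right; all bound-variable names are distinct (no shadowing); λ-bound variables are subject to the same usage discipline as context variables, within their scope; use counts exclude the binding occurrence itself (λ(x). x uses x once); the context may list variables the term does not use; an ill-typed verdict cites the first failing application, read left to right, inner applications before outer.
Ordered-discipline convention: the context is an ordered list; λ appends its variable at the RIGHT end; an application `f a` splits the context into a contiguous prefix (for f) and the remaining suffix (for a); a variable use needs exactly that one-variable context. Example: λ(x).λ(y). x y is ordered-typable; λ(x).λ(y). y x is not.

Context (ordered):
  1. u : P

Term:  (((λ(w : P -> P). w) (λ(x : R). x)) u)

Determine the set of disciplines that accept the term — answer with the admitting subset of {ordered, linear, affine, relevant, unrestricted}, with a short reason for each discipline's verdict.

admitted by: none
counts: u: 1; w (λ-bound): 1; x (λ-bound): 1
uses in reading order: w, x, u
typing: ill-typed: an argument R -> R mismatches the expected P -> P
ordered: ✗, fails simple typing
linear: ✗, a type mismatch blocks all five
affine: ✗, the type mismatch rejects it
relevant: ✗, not simply typable
unrestricted: ✗, fails simple typing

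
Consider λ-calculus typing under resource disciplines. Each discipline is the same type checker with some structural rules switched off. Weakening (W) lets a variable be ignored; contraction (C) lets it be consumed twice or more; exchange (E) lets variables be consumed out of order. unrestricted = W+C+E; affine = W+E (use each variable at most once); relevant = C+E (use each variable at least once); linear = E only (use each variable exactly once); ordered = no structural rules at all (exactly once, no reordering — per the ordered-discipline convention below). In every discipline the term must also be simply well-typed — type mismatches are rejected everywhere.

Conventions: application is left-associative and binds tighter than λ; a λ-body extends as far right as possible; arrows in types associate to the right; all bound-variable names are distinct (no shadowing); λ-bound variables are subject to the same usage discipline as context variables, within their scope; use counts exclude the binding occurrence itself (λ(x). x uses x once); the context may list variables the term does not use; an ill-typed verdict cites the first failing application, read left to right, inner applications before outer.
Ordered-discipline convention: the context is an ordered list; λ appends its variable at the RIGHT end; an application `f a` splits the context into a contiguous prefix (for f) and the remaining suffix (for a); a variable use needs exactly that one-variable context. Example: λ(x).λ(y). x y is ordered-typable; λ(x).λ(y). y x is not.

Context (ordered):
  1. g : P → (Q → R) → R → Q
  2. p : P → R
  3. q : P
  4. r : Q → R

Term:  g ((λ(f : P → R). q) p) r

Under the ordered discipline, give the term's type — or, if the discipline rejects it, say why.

not well-typed under ordered — needs weakening: f unused
use counts: g=1; p=1; q=1; r=1; f (bound)=0
uses in reading order: g, q, p, r
typing: the term checks, with type R → Q
all disciplines: ordered ✗ · linear ✗ · affine ✓ · relevant ✗ · unrestricted ✓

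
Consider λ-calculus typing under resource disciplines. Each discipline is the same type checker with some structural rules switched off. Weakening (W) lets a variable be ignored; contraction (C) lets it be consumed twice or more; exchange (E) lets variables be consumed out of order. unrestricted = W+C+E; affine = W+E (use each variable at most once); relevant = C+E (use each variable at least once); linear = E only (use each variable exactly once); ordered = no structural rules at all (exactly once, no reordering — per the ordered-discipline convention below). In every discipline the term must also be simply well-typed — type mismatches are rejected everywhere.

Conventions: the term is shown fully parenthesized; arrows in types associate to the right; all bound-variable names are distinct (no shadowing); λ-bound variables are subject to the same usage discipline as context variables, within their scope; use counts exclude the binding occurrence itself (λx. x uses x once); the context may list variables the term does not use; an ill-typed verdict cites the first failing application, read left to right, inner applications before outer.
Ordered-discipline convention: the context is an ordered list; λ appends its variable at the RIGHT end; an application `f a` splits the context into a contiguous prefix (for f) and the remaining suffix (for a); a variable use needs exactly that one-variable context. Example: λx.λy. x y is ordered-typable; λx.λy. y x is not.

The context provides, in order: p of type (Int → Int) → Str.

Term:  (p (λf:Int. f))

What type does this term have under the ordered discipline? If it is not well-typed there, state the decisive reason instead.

term : Str
variable uses: p=1; f (λ-bound)=1
order of uses: p, f
typing: the term checks, with type Str
all disciplines: ordered ✓; linear ✓; affine ✓; relevant ✓; unrestricted ✓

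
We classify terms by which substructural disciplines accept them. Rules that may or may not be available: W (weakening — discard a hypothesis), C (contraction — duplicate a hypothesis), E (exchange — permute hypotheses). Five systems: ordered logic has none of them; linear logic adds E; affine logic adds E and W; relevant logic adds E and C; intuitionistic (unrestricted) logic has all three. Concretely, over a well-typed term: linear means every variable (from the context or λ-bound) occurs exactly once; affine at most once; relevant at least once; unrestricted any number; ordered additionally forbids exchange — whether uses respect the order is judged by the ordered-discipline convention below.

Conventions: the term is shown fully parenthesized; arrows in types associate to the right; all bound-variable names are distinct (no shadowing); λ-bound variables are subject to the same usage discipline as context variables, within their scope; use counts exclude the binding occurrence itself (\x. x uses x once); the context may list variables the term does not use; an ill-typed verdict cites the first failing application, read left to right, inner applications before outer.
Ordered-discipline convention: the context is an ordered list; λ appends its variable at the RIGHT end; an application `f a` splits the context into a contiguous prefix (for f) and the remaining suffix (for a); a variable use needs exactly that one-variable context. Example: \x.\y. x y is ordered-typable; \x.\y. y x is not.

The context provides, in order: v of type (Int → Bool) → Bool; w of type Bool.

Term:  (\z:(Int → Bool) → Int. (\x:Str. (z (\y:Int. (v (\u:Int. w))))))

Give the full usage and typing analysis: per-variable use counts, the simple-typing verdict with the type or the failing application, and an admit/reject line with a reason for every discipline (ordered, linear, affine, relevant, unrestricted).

counts: v: 1; w: 1; z (λ-bound): 1; x (λ-bound): 0; y (λ-bound): 0; u (λ-bound): 0
order of uses: z, v, w
typing: the term checks, with type ((Int → Bool) → Int) → Str → Int
ordered: ✗ — unused: x, y, u — weakening required
linear: ✗ — unused: x, y, u — weakening required
affine: ✓ — no duplicate uses among v, w, z, x, y, u
relevant: ✗ — unused: x, y, u — weakening required
unrestricted: ✓ — well-typed at ((Int → Bool) → Int) → Str → Int; no restrictions here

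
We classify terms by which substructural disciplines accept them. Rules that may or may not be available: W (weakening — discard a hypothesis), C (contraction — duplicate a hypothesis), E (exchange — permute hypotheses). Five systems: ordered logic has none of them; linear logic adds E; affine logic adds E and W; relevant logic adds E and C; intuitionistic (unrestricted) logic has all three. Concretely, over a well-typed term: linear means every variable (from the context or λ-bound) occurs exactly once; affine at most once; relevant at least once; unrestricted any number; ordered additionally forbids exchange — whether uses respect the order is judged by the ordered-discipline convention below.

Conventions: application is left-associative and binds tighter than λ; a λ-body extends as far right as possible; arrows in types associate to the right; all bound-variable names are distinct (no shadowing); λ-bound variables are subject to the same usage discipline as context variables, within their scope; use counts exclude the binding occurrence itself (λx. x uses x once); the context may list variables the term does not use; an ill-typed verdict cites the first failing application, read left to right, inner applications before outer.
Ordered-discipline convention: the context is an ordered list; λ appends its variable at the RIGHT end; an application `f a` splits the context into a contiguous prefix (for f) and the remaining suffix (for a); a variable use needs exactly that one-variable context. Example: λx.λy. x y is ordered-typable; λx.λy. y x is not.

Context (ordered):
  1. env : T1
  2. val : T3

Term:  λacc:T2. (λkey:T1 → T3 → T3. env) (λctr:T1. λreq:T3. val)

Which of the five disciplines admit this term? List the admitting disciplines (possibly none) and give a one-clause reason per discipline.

admitting disciplines: affine, unrestricted
use counts: env ×1, val ×1, acc (bound) ×0, key (bound) ×0, ctr (bound) ×0, req (bound) ×0
order of uses: env, val
typing: the term checks, with type T2 → T1
ordered ✗ (acc, key, ctr, req never used (weakening))
linear ✗ (acc, key, ctr, req never used (weakening))
affine ✓ (at most one use each (env, val, acc, key, ctr, req))
relevant ✗ (acc, key, ctr, req never used (weakening))
unrestricted ✓ (typability at T2 → T1 is all that's needed)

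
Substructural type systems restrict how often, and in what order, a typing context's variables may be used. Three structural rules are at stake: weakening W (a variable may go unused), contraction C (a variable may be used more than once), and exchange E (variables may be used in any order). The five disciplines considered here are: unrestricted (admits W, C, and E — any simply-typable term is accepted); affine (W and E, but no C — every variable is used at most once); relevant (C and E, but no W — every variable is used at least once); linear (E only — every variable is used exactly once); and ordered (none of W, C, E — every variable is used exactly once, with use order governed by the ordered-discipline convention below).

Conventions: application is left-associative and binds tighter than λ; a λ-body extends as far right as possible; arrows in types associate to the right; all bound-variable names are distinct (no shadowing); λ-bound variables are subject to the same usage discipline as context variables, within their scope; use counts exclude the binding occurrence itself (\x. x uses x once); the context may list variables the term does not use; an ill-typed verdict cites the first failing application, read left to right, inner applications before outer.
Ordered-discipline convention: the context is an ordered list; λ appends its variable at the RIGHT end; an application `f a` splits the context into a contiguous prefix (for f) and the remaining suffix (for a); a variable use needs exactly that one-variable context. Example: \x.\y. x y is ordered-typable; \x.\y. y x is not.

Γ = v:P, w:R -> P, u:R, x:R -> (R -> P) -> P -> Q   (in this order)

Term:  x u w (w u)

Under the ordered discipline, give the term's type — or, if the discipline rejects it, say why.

not well-typed under ordered — w ×2, u ×2 used more than once (contraction); needs weakening: v unused
counts: v=0, w=2, u=2, x=1
uses in reading order: x, u, w, w, u
typing: ✓ — Q
per-discipline verdicts: ordered ✗ · linear ✗ · affine ✗ · relevant ✗ · unrestricted ✓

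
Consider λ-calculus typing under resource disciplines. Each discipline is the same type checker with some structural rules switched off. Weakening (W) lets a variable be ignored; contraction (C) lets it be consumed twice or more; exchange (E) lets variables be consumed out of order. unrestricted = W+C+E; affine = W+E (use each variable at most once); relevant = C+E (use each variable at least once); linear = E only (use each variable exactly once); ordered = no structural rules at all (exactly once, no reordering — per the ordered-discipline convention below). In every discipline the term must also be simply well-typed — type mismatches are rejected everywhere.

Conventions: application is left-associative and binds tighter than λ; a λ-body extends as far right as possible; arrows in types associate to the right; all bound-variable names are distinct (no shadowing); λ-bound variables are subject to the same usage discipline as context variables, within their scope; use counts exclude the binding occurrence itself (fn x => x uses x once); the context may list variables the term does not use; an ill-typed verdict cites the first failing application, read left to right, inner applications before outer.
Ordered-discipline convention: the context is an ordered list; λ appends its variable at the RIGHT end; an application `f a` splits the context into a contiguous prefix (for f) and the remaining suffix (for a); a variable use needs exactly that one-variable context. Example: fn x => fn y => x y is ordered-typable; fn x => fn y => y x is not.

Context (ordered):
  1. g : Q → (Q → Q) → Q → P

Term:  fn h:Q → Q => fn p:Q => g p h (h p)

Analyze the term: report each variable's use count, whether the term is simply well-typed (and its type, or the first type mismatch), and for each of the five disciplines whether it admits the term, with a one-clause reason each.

variable uses: g ×1; h (bound) ×2; p (bound) ×2
uses in reading order: g, p, h, h, p
typing: the term checks, with type (Q → Q) → Q → P
ordered: ✗, uses contraction: h ×2, p ×2
linear: ✗, uses contraction: h ×2, p ×2
affine: ✗, uses contraction: h ×2, p ×2
relevant: ✓, none of g, h, p goes unused
unrestricted: ✓, simply typable at (Q → Q) → Q → P; W, C, E all held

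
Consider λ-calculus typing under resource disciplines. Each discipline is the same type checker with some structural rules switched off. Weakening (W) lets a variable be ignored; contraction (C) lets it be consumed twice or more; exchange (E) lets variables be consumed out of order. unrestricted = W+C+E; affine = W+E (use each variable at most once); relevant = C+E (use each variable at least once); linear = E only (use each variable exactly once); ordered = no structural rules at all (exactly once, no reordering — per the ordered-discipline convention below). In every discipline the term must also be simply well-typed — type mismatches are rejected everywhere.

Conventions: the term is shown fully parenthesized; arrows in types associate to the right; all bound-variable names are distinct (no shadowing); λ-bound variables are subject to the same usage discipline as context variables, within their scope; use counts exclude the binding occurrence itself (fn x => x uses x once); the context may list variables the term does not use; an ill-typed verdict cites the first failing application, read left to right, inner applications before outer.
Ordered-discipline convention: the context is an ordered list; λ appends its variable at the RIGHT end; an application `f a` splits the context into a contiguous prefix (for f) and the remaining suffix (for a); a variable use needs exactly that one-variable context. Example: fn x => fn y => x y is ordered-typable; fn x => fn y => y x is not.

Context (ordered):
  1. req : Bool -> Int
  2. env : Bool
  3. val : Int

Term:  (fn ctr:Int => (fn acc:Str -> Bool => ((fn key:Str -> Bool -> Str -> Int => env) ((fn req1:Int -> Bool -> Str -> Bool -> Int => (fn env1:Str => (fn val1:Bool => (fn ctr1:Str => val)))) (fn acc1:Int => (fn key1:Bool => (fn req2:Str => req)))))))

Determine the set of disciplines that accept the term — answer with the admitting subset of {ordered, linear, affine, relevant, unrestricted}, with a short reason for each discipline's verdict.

admitting disciplines: affine, unrestricted
variable uses: req=1, env=1, val=1, ctr [bound]=0, acc [bound]=0, key [bound]=0, req1 [bound]=0, env1 [bound]=0, val1 [bound]=0, ctr1 [bound]=0, acc1 [bound]=0, key1 [bound]=0, req2 [bound]=0
order of uses: env, val, req
typing: well-typed — term : Int -> (Str -> Bool) -> Bool
ordered: ✗, unused: ctr, acc, key, req1, env1, val1, ctr1, acc1, key1, req2 — weakening required
linear: ✗, unused: ctr, acc, key, req1, env1, val1, ctr1, acc1, key1, req2 — weakening required
affine: ✓, at most one use each (req, env, val, ctr, acc, key, req1, env1, val1, ctr1, acc1, key1, req2)
relevant: ✗, unused: ctr, acc, key, req1, env1, val1, ctr1, acc1, key1, req2 — weakening required
unrestricted: ✓, simply typable at Int -> (Str -> Bool) -> Bool; W, C, E all held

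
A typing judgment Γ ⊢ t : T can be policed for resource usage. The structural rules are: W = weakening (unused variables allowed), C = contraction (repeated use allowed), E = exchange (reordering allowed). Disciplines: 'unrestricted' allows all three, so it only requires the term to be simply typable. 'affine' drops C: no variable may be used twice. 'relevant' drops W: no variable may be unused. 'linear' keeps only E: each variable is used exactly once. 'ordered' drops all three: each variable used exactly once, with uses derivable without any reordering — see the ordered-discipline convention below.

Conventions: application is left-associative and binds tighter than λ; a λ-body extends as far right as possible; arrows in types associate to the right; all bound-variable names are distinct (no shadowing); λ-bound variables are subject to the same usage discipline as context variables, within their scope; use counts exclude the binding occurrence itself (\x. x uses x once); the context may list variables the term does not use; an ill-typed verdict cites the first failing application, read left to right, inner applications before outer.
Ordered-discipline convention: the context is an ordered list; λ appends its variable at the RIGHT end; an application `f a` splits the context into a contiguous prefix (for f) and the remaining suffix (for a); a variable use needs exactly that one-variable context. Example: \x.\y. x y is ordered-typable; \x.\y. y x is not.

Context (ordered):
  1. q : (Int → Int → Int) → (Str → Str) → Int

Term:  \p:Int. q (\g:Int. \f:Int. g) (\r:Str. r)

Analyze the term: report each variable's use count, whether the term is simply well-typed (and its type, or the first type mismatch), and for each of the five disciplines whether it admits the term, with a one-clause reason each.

use counts: q=1, p [bound]=0, g [bound]=1, f [bound]=0, r [bound]=1
use order (left to right): q, g, r
typing: well-typed at Int → Int
ordered: ✗, p, f never used (weakening)
linear: ✗, p, f never used (weakening)
affine: ✓, at most one use each (q, p, g, f, r)
relevant: ✗, p, f never used (weakening)
unrestricted: ✓, simply typable at Int → Int; W, C, E all held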